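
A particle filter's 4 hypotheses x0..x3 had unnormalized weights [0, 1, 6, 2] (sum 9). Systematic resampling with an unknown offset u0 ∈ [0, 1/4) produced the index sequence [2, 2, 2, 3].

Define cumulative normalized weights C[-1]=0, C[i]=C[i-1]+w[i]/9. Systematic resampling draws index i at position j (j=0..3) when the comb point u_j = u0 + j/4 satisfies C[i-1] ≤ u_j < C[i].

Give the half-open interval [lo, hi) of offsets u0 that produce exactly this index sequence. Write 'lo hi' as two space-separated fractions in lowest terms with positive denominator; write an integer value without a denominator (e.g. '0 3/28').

C = [0, 1/9, 7/9, 1]
j=0 picked index 2: u0 ∈ [1/9, 7/9)
j=1 picked index 2: u0 ∈ [-5/36, 19/36)
j=2 picked index 2: u0 ∈ [-7/18, 5/18)
j=3 picked index 3: u0 ∈ [1/36, 1/4)
intersection: [1/9, 1/4)

1/9 1/4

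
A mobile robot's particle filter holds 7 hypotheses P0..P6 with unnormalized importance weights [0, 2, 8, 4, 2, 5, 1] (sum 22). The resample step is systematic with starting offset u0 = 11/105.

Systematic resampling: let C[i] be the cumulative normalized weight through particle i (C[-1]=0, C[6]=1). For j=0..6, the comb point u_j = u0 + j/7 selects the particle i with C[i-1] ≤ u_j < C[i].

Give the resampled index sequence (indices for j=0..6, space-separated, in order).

C = [0, 1/11, 5/11, 7/11, 8/11, 21/22, 1]
j=0: u_0=11/105 ∈ [1/11, 5/11) → index 2
j=1: u_1=26/105 ∈ [1/11, 5/11) → index 2
j=2: u_2=41/105 ∈ [1/11, 5/11) → index 2
j=3: u_3=8/15 ∈ [5/11, 7/11) → index 3
j=4: u_4=71/105 ∈ [7/11, 8/11) → index 4
j=5: u_5=86/105 ∈ [8/11, 21/22) → index 5
j=6: u_6=101/105 ∈ [21/22, 1) → index 6

2 2 2 3 4 5 6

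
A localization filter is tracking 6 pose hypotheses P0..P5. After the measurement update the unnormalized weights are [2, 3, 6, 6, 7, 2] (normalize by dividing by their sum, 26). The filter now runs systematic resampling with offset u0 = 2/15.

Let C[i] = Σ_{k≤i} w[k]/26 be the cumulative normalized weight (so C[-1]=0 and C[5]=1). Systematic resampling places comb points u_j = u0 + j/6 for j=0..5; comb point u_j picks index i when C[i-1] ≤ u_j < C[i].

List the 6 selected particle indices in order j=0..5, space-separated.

C = [1/13, 5/26, 11/26, 17/26, 12/13, 1]
j=0: u_0=2/15 ∈ [1/13, 5/26) → index 1
j=1: u_1=3/10 ∈ [5/26, 11/26) → index 2
j=2: u_2=7/15 ∈ [11/26, 17/26) → index 3
j=3: u_3=19/30 ∈ [11/26, 17/26) → index 3
j=4: u_4=4/5 ∈ [17/26, 12/13) → index 4
j=5: u_5=29/30 ∈ [12/13, 1) → index 5

1 2 3 3 4 5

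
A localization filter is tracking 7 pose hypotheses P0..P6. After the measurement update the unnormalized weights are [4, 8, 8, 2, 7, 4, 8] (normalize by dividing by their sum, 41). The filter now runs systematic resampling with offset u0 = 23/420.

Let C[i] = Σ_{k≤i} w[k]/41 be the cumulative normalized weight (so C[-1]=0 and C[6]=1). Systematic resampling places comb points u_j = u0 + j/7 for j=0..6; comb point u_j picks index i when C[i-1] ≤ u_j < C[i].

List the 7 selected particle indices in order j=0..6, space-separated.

C = [4/41, 12/41, 20/41, 22/41, 29/41, 33/41, 1]
j=0: u_0=23/420 ∈ [0, 4/41) → index 0
j=1: u_1=83/420 ∈ [4/41, 12/41) → index 1
j=2: u_2=143/420 ∈ [12/41, 20/41) → index 2
j=3: u_3=29/60 ∈ [12/41, 20/41) → index 2
j=4: u_4=263/420 ∈ [22/41, 29/41) → index 4
j=5: u_5=323/420 ∈ [29/41, 33/41) → index 5
j=6: u_6=383/420 ∈ [33/41, 1) → index 6

0 1 2 2 4 5 6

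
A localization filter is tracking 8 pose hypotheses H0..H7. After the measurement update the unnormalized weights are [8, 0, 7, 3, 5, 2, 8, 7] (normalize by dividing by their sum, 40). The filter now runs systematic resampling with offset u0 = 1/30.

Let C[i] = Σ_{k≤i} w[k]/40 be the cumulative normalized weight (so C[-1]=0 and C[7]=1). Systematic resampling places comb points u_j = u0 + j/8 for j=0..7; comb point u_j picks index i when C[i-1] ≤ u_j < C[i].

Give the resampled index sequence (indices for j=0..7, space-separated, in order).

C = [1/5, 1/5, 3/8, 9/20, 23/40, 5/8, 33/40, 1]
j=0: u_0=1/30 ∈ [0, 1/5) → index 0
j=1: u_1=19/120 ∈ [0, 1/5) → index 0
j=2: u_2=17/60 ∈ [1/5, 3/8) → index 2
j=3: u_3=49/120 ∈ [3/8, 9/20) → index 3
j=4: u_4=8/15 ∈ [9/20, 23/40) → index 4
j=5: u_5=79/120 ∈ [5/8, 33/40) → index 6
j=6: u_6=47/60 ∈ [5/8, 33/40) → index 6
j=7: u_7=109/120 ∈ [33/40, 1) → index 7

0 0 2 3 4 6 6 7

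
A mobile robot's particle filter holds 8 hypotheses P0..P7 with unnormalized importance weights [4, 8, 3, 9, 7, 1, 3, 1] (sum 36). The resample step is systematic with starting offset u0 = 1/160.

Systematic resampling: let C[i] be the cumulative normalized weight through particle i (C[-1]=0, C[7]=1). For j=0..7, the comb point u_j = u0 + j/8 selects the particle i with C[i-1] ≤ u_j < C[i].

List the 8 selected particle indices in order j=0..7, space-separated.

C = [1/9, 1/3, 5/12, 2/3, 31/36, 8/9, 35/36, 1]
j=0: u_0=1/160 ∈ [0, 1/9) → index 0
j=1: u_1=21/160 ∈ [1/9, 1/3) → index 1
j=2: u_2=41/160 ∈ [1/9, 1/3) → index 1
j=3: u_3=61/160 ∈ [1/3, 5/12) → index 2
j=4: u_4=81/160 ∈ [5/12, 2/3) → index 3
j=5: u_5=101/160 ∈ [5/12, 2/3) → index 3
j=6: u_6=121/160 ∈ [2/3, 31/36) → index 4
j=7: u_7=141/160 ∈ [31/36, 8/9) → index 5

0 1 1 2 3 3 4 5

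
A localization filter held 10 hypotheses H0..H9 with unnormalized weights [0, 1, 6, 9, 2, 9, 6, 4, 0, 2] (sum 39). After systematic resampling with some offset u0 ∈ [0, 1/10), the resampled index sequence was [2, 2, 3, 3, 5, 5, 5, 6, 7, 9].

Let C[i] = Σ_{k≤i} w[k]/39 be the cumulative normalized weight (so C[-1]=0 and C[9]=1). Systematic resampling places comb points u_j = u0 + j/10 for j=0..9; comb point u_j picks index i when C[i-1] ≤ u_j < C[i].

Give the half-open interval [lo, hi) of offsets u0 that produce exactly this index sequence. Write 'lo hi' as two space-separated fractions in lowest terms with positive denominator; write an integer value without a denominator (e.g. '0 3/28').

4/65 31/390

C = [0, 1/39, 7/39, 16/39, 6/13, 9/13, 11/13, 37/39, 37/39, 1]
j=0 picked index 2: u0 ∈ [1/39, 7/39)
j=1 picked index 2: u0 ∈ [-29/390, 31/390)
j=2 picked index 3: u0 ∈ [-4/195, 41/195)
j=3 picked index 3: u0 ∈ [-47/390, 43/390)
j=4 picked index 5: u0 ∈ [4/65, 19/65)
j=5 picked index 5: u0 ∈ [-1/26, 5/26)
j=6 picked index 5: u0 ∈ [-9/65, 6/65)
j=7 picked index 6: u0 ∈ [-1/130, 19/130)
j=8 picked index 7: u0 ∈ [3/65, 29/195)
j=9 picked index 9: u0 ∈ [19/390, 1/10)
intersection: [4/65, 31/390)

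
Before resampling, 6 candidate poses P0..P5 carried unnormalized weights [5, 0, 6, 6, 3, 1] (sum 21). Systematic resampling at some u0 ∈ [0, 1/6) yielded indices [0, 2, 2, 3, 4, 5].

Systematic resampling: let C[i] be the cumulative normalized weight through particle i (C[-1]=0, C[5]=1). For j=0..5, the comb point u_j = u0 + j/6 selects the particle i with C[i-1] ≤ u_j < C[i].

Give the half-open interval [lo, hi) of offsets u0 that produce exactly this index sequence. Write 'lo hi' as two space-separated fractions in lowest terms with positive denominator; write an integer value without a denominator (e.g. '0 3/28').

1/7 1/6

C = [5/21, 5/21, 11/21, 17/21, 20/21, 1]
j=0 picked index 0: u0 ∈ [0, 5/21)
j=1 picked index 2: u0 ∈ [1/14, 5/14)
j=2 picked index 2: u0 ∈ [-2/21, 4/21)
j=3 picked index 3: u0 ∈ [1/42, 13/42)
j=4 picked index 4: u0 ∈ [1/7, 2/7)
j=5 picked index 5: u0 ∈ [5/42, 1/6)
intersection: [1/7, 1/6)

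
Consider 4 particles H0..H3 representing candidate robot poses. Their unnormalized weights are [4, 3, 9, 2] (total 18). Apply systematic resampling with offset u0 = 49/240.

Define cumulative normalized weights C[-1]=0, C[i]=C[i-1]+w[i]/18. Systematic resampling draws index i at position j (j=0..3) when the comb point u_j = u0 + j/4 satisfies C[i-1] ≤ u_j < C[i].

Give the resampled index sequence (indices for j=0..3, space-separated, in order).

0 2 2 3

C = [2/9, 7/18, 8/9, 1]
j=0: u_0=49/240 ∈ [0, 2/9) → index 0
j=1: u_1=109/240 ∈ [7/18, 8/9) → index 2
j=2: u_2=169/240 ∈ [7/18, 8/9) → index 2
j=3: u_3=229/240 ∈ [8/9, 1) → index 3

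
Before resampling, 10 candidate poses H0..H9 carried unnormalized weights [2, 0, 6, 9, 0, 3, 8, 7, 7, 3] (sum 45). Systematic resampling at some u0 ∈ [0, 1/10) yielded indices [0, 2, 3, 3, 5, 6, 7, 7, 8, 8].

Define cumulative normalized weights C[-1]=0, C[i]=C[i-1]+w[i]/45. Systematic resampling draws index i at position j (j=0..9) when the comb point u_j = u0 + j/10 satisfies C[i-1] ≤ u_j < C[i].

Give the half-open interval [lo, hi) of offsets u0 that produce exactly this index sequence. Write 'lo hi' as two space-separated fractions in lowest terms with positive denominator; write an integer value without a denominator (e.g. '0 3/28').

C = [2/45, 2/45, 8/45, 17/45, 17/45, 4/9, 28/45, 7/9, 14/15, 1]
j=0 picked index 0: u0 ∈ [0, 2/45)
j=1 picked index 2: u0 ∈ [-1/18, 7/90)
j=2 picked index 3: u0 ∈ [-1/45, 8/45)
j=3 picked index 3: u0 ∈ [-11/90, 7/90)
j=4 picked index 5: u0 ∈ [-1/45, 2/45)
j=5 picked index 6: u0 ∈ [-1/18, 11/90)
j=6 picked index 7: u0 ∈ [1/45, 8/45)
j=7 picked index 7: u0 ∈ [-7/90, 7/90)
j=8 picked index 8: u0 ∈ [-1/45, 2/15)
j=9 picked index 8: u0 ∈ [-11/90, 1/30)
intersection: [1/45, 1/30)

1/45 1/30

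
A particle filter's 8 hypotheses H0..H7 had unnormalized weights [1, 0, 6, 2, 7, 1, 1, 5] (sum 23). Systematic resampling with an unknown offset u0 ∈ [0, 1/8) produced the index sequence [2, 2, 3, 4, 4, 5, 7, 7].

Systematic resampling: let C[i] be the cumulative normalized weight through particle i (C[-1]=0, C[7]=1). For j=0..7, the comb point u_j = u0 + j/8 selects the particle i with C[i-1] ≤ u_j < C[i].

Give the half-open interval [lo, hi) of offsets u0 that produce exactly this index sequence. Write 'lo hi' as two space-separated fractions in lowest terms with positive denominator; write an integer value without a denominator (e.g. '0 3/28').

13/184 21/184

C = [1/23, 1/23, 7/23, 9/23, 16/23, 17/23, 18/23, 1]
j=0 picked index 2: u0 ∈ [1/23, 7/23)
j=1 picked index 2: u0 ∈ [-15/184, 33/184)
j=2 picked index 3: u0 ∈ [5/92, 13/92)
j=3 picked index 4: u0 ∈ [3/184, 59/184)
j=4 picked index 4: u0 ∈ [-5/46, 9/46)
j=5 picked index 5: u0 ∈ [13/184, 21/184)
j=6 picked index 7: u0 ∈ [3/92, 1/4)
j=7 picked index 7: u0 ∈ [-17/184, 1/8)
intersection: [13/184, 21/184)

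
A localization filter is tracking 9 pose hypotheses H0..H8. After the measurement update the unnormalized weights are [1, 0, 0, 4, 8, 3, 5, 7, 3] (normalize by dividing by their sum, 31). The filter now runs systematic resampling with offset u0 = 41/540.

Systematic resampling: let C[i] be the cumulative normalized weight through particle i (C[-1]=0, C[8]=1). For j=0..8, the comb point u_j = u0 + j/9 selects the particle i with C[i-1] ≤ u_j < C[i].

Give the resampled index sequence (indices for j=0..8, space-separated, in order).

C = [1/31, 1/31, 1/31, 5/31, 13/31, 16/31, 21/31, 28/31, 1]
j=0: u_0=41/540 ∈ [1/31, 5/31) → index 3
j=1: u_1=101/540 ∈ [5/31, 13/31) → index 4
j=2: u_2=161/540 ∈ [5/31, 13/31) → index 4
j=3: u_3=221/540 ∈ [5/31, 13/31) → index 4
j=4: u_4=281/540 ∈ [16/31, 21/31) → index 6
j=5: u_5=341/540 ∈ [16/31, 21/31) → index 6
j=6: u_6=401/540 ∈ [21/31, 28/31) → index 7
j=7: u_7=461/540 ∈ [21/31, 28/31) → index 7
j=8: u_8=521/540 ∈ [28/31, 1) → index 8

3 4 4 4 6 6 7 7 8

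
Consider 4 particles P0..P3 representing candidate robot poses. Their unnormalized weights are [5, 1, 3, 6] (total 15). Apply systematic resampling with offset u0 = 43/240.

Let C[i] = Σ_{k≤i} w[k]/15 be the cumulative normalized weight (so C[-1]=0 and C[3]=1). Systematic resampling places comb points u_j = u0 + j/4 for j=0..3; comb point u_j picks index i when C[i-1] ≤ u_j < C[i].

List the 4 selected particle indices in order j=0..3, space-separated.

0 2 3 3

C = [1/3, 2/5, 3/5, 1]
j=0: u_0=43/240 ∈ [0, 1/3) → index 0
j=1: u_1=103/240 ∈ [2/5, 3/5) → index 2
j=2: u_2=163/240 ∈ [3/5, 1) → index 3
j=3: u_3=223/240 ∈ [3/5, 1) → index 3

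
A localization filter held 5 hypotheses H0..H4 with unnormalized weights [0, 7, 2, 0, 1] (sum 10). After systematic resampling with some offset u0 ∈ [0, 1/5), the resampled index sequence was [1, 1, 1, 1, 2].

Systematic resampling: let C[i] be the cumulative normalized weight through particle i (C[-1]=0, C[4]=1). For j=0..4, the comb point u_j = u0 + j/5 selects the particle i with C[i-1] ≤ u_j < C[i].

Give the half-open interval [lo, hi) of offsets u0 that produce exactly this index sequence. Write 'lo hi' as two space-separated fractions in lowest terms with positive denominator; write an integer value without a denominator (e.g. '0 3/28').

0 1/10

C = [0, 7/10, 9/10, 9/10, 1]
j=0 picked index 1: u0 ∈ [0, 7/10)
j=1 picked index 1: u0 ∈ [-1/5, 1/2)
j=2 picked index 1: u0 ∈ [-2/5, 3/10)
j=3 picked index 1: u0 ∈ [-3/5, 1/10)
j=4 picked index 2: u0 ∈ [-1/10, 1/10)
intersection: [0, 1/10)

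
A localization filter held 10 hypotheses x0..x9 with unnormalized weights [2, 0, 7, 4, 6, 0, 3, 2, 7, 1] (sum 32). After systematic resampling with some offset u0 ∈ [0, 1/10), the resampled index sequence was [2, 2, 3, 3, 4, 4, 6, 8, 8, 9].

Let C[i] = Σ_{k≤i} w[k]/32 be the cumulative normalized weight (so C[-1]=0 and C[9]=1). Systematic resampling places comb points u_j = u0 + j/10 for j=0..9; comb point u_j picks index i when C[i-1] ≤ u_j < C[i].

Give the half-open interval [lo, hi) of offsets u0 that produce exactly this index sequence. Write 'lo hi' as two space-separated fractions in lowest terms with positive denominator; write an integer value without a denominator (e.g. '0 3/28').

13/160 7/80

C = [1/16, 1/16, 9/32, 13/32, 19/32, 19/32, 11/16, 3/4, 31/32, 1]
j=0 picked index 2: u0 ∈ [1/16, 9/32)
j=1 picked index 2: u0 ∈ [-3/80, 29/160)
j=2 picked index 3: u0 ∈ [13/160, 33/160)
j=3 picked index 3: u0 ∈ [-3/160, 17/160)
j=4 picked index 4: u0 ∈ [1/160, 31/160)
j=5 picked index 4: u0 ∈ [-3/32, 3/32)
j=6 picked index 6: u0 ∈ [-1/160, 7/80)
j=7 picked index 8: u0 ∈ [1/20, 43/160)
j=8 picked index 8: u0 ∈ [-1/20, 27/160)
j=9 picked index 9: u0 ∈ [11/160, 1/10)
intersection: [13/160, 7/80)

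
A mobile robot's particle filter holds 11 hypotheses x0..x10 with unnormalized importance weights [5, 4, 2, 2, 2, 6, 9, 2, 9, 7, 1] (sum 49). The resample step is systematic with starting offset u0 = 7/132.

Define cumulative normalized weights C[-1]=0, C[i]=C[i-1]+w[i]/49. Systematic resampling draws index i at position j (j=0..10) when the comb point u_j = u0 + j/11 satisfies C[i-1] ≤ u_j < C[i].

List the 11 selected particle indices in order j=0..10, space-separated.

0 1 3 5 5 6 6 8 8 9 9

C = [5/49, 9/49, 11/49, 13/49, 15/49, 3/7, 30/49, 32/49, 41/49, 48/49, 1]
j=0: u_0=7/132 ∈ [0, 5/49) → index 0
j=1: u_1=19/132 ∈ [5/49, 9/49) → index 1
j=2: u_2=31/132 ∈ [11/49, 13/49) → index 3
j=3: u_3=43/132 ∈ [15/49, 3/7) → index 5
j=4: u_4=5/12 ∈ [15/49, 3/7) → index 5
j=5: u_5=67/132 ∈ [3/7, 30/49) → index 6
j=6: u_6=79/132 ∈ [3/7, 30/49) → index 6
j=7: u_7=91/132 ∈ [32/49, 41/49) → index 8
j=8: u_8=103/132 ∈ [32/49, 41/49) → index 8
j=9: u_9=115/132 ∈ [41/49, 48/49) → index 9
j=10: u_10=127/132 ∈ [41/49, 48/49) → index 9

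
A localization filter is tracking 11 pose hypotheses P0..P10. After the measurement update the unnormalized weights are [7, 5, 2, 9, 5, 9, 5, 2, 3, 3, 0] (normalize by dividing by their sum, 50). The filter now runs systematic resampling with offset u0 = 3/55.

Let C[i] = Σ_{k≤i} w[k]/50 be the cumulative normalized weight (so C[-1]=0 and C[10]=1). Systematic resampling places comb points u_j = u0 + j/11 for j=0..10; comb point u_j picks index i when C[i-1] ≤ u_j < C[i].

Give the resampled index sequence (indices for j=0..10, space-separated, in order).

0 1 1 3 3 4 5 5 6 7 9

C = [7/50, 6/25, 7/25, 23/50, 14/25, 37/50, 21/25, 22/25, 47/50, 1, 1]
j=0: u_0=3/55 ∈ [0, 7/50) → index 0
j=1: u_1=8/55 ∈ [7/50, 6/25) → index 1
j=2: u_2=13/55 ∈ [7/50, 6/25) → index 1
j=3: u_3=18/55 ∈ [7/25, 23/50) → index 3
j=4: u_4=23/55 ∈ [7/25, 23/50) → index 3
j=5: u_5=28/55 ∈ [23/50, 14/25) → index 4
j=6: u_6=3/5 ∈ [14/25, 37/50) → index 5
j=7: u_7=38/55 ∈ [14/25, 37/50) → index 5
j=8: u_8=43/55 ∈ [37/50, 21/25) → index 6
j=9: u_9=48/55 ∈ [21/25, 22/25) → index 7
j=10: u_10=53/55 ∈ [47/50, 1) → index 9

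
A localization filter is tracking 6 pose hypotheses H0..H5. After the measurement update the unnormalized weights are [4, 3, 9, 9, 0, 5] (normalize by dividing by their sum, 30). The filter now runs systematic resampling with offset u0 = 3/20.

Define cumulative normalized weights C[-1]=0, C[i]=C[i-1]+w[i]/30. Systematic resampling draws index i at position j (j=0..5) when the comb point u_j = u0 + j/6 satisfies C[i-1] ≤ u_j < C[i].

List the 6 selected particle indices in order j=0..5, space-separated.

C = [2/15, 7/30, 8/15, 5/6, 5/6, 1]
j=0: u_0=3/20 ∈ [2/15, 7/30) → index 1
j=1: u_1=19/60 ∈ [7/30, 8/15) → index 2
j=2: u_2=29/60 ∈ [7/30, 8/15) → index 2
j=3: u_3=13/20 ∈ [8/15, 5/6) → index 3
j=4: u_4=49/60 ∈ [8/15, 5/6) → index 3
j=5: u_5=59/60 ∈ [5/6, 1) → index 5

1 2 2 3 3 5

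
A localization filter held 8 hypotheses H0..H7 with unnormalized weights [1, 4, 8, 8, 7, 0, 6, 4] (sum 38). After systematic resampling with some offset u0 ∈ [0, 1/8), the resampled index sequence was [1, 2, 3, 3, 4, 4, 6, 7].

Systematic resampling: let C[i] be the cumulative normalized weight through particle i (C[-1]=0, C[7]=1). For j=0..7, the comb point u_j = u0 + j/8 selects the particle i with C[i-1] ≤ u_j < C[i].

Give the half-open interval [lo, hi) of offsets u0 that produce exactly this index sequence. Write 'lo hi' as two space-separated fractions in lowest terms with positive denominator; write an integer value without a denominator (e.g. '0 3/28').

7/76 17/152

C = [1/38, 5/38, 13/38, 21/38, 14/19, 14/19, 17/19, 1]
j=0 picked index 1: u0 ∈ [1/38, 5/38)
j=1 picked index 2: u0 ∈ [1/152, 33/152)
j=2 picked index 3: u0 ∈ [7/76, 23/76)
j=3 picked index 3: u0 ∈ [-5/152, 27/152)
j=4 picked index 4: u0 ∈ [1/19, 9/38)
j=5 picked index 4: u0 ∈ [-11/152, 17/152)
j=6 picked index 6: u0 ∈ [-1/76, 11/76)
j=7 picked index 7: u0 ∈ [3/152, 1/8)
intersection: [7/76, 17/152)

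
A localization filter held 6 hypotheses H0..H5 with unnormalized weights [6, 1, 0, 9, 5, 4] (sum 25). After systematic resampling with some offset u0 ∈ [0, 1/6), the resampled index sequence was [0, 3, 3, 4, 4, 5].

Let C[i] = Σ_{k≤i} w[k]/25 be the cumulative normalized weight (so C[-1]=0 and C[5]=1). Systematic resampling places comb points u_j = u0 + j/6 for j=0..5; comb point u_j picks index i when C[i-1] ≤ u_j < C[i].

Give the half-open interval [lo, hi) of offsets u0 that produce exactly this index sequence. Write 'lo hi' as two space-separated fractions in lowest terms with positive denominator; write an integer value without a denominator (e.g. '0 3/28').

7/50 1/6

C = [6/25, 7/25, 7/25, 16/25, 21/25, 1]
j=0 picked index 0: u0 ∈ [0, 6/25)
j=1 picked index 3: u0 ∈ [17/150, 71/150)
j=2 picked index 3: u0 ∈ [-4/75, 23/75)
j=3 picked index 4: u0 ∈ [7/50, 17/50)
j=4 picked index 4: u0 ∈ [-2/75, 13/75)
j=5 picked index 5: u0 ∈ [1/150, 1/6)
intersection: [7/50, 1/6)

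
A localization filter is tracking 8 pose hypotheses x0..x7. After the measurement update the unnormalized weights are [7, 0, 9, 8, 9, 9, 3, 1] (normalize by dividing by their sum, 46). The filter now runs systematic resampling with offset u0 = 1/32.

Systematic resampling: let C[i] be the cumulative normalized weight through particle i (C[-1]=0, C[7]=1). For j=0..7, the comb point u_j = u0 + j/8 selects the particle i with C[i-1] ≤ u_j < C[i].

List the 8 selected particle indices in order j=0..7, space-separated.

0 2 2 3 4 4 5 5

C = [7/46, 7/46, 8/23, 12/23, 33/46, 21/23, 45/46, 1]
j=0: u_0=1/32 ∈ [0, 7/46) → index 0
j=1: u_1=5/32 ∈ [7/46, 8/23) → index 2
j=2: u_2=9/32 ∈ [7/46, 8/23) → index 2
j=3: u_3=13/32 ∈ [8/23, 12/23) → index 3
j=4: u_4=17/32 ∈ [12/23, 33/46) → index 4
j=5: u_5=21/32 ∈ [12/23, 33/46) → index 4
j=6: u_6=25/32 ∈ [33/46, 21/23) → index 5
j=7: u_7=29/32 ∈ [33/46, 21/23) → index 5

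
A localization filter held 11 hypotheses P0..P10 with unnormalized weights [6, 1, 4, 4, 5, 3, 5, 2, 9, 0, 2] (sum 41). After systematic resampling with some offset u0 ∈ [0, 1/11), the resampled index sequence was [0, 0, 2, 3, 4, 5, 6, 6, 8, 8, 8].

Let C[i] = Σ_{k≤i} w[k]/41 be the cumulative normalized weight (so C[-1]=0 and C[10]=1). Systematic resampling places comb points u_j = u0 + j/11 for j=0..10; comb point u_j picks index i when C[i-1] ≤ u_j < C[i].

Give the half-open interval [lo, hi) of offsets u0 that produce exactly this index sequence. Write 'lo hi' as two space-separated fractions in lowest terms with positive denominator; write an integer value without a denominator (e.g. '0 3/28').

C = [6/41, 7/41, 11/41, 15/41, 20/41, 23/41, 28/41, 30/41, 39/41, 39/41, 1]
j=0 picked index 0: u0 ∈ [0, 6/41)
j=1 picked index 0: u0 ∈ [-1/11, 25/451)
j=2 picked index 2: u0 ∈ [-5/451, 39/451)
j=3 picked index 3: u0 ∈ [-2/451, 42/451)
j=4 picked index 4: u0 ∈ [1/451, 56/451)
j=5 picked index 5: u0 ∈ [15/451, 48/451)
j=6 picked index 6: u0 ∈ [7/451, 62/451)
j=7 picked index 6: u0 ∈ [-34/451, 21/451)
j=8 picked index 8: u0 ∈ [2/451, 101/451)
j=9 picked index 8: u0 ∈ [-39/451, 60/451)
j=10 picked index 8: u0 ∈ [-80/451, 19/451)
intersection: [15/451, 19/451)

15/451 19/451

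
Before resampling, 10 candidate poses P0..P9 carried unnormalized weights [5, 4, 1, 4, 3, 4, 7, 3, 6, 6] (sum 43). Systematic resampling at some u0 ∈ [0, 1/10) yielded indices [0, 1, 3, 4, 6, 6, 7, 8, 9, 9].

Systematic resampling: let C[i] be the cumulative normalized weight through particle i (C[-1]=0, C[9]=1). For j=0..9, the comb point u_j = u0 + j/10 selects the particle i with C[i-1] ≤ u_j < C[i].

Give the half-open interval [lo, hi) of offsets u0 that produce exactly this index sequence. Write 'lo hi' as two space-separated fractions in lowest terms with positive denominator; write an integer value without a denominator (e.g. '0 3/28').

C = [5/43, 9/43, 10/43, 14/43, 17/43, 21/43, 28/43, 31/43, 37/43, 1]
j=0 picked index 0: u0 ∈ [0, 5/43)
j=1 picked index 1: u0 ∈ [7/430, 47/430)
j=2 picked index 3: u0 ∈ [7/215, 27/215)
j=3 picked index 4: u0 ∈ [11/430, 41/430)
j=4 picked index 6: u0 ∈ [19/215, 54/215)
j=5 picked index 6: u0 ∈ [-1/86, 13/86)
j=6 picked index 7: u0 ∈ [11/215, 26/215)
j=7 picked index 8: u0 ∈ [9/430, 69/430)
j=8 picked index 9: u0 ∈ [13/215, 1/5)
j=9 picked index 9: u0 ∈ [-17/430, 1/10)
intersection: [19/215, 41/430)

19/215 41/430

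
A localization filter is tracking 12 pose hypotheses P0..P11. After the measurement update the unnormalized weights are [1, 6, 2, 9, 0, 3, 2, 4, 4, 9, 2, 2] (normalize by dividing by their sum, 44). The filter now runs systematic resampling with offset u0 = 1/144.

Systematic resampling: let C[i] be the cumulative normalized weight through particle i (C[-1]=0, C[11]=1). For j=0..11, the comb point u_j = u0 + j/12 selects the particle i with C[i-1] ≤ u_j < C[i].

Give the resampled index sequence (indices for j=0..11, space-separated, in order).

0 1 2 3 3 5 6 7 8 9 9 10

C = [1/44, 7/44, 9/44, 9/22, 9/22, 21/44, 23/44, 27/44, 31/44, 10/11, 21/22, 1]
j=0: u_0=1/144 ∈ [0, 1/44) → index 0
j=1: u_1=13/144 ∈ [1/44, 7/44) → index 1
j=2: u_2=25/144 ∈ [7/44, 9/44) → index 2
j=3: u_3=37/144 ∈ [9/44, 9/22) → index 3
j=4: u_4=49/144 ∈ [9/44, 9/22) → index 3
j=5: u_5=61/144 ∈ [9/22, 21/44) → index 5
j=6: u_6=73/144 ∈ [21/44, 23/44) → index 6
j=7: u_7=85/144 ∈ [23/44, 27/44) → index 7
j=8: u_8=97/144 ∈ [27/44, 31/44) → index 8
j=9: u_9=109/144 ∈ [31/44, 10/11) → index 9
j=10: u_10=121/144 ∈ [31/44, 10/11) → index 9
j=11: u_11=133/144 ∈ [10/11, 21/22) → index 10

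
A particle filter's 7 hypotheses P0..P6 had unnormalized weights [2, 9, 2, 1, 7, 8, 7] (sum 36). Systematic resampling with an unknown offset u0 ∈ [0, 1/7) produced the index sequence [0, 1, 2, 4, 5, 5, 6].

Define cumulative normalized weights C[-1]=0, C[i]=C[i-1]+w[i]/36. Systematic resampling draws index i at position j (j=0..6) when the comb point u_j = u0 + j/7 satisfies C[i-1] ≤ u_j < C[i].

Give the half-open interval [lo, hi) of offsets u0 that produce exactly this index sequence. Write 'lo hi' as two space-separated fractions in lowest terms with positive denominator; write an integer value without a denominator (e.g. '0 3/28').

C = [1/18, 11/36, 13/36, 7/18, 7/12, 29/36, 1]
j=0 picked index 0: u0 ∈ [0, 1/18)
j=1 picked index 1: u0 ∈ [-11/126, 41/252)
j=2 picked index 2: u0 ∈ [5/252, 19/252)
j=3 picked index 4: u0 ∈ [-5/126, 13/84)
j=4 picked index 5: u0 ∈ [1/84, 59/252)
j=5 picked index 5: u0 ∈ [-11/84, 23/252)
j=6 picked index 6: u0 ∈ [-13/252, 1/7)
intersection: [5/252, 1/18)

5/252 1/18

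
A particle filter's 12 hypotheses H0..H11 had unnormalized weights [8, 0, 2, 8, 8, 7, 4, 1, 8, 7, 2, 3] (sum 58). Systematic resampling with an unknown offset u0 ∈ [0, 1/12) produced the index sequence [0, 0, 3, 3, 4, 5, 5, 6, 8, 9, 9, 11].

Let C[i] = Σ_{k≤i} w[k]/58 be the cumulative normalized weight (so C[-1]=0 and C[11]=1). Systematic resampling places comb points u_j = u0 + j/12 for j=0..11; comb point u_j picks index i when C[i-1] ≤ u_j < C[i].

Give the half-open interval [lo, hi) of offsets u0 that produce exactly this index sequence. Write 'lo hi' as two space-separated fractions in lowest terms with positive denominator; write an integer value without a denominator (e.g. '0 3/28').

5/116 19/348

C = [4/29, 4/29, 5/29, 9/29, 13/29, 33/58, 37/58, 19/29, 23/29, 53/58, 55/58, 1]
j=0 picked index 0: u0 ∈ [0, 4/29)
j=1 picked index 0: u0 ∈ [-1/12, 19/348)
j=2 picked index 3: u0 ∈ [1/174, 25/174)
j=3 picked index 3: u0 ∈ [-9/116, 7/116)
j=4 picked index 4: u0 ∈ [-2/87, 10/87)
j=5 picked index 5: u0 ∈ [11/348, 53/348)
j=6 picked index 5: u0 ∈ [-3/58, 2/29)
j=7 picked index 6: u0 ∈ [-5/348, 19/348)
j=8 picked index 8: u0 ∈ [-1/87, 11/87)
j=9 picked index 9: u0 ∈ [5/116, 19/116)
j=10 picked index 9: u0 ∈ [-7/174, 7/87)
j=11 picked index 11: u0 ∈ [11/348, 1/12)
intersection: [5/116, 19/348)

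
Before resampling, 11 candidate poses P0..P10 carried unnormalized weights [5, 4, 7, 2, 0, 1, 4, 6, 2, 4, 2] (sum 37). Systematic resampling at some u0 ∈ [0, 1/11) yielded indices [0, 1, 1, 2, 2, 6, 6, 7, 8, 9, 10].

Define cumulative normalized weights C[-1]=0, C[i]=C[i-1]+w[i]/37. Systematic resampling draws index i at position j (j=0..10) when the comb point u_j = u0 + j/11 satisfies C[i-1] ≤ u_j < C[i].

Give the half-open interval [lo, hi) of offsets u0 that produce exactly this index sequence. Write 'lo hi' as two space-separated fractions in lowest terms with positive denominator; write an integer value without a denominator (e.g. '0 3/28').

C = [5/37, 9/37, 16/37, 18/37, 18/37, 19/37, 23/37, 29/37, 31/37, 35/37, 1]
j=0 picked index 0: u0 ∈ [0, 5/37)
j=1 picked index 1: u0 ∈ [18/407, 62/407)
j=2 picked index 1: u0 ∈ [-19/407, 25/407)
j=3 picked index 2: u0 ∈ [-12/407, 65/407)
j=4 picked index 2: u0 ∈ [-49/407, 28/407)
j=5 picked index 6: u0 ∈ [24/407, 68/407)
j=6 picked index 6: u0 ∈ [-13/407, 31/407)
j=7 picked index 7: u0 ∈ [-6/407, 60/407)
j=8 picked index 8: u0 ∈ [23/407, 45/407)
j=9 picked index 9: u0 ∈ [8/407, 52/407)
j=10 picked index 10: u0 ∈ [15/407, 1/11)
intersection: [24/407, 25/407)

24/407 25/407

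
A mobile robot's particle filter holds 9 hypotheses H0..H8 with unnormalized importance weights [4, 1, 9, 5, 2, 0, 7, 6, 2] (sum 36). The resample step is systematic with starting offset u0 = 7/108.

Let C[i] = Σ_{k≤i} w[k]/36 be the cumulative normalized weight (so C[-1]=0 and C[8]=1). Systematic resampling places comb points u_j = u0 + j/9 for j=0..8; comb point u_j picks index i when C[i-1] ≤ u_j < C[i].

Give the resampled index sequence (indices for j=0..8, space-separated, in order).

0 2 2 3 3 6 6 7 8

C = [1/9, 5/36, 7/18, 19/36, 7/12, 7/12, 7/9, 17/18, 1]
j=0: u_0=7/108 ∈ [0, 1/9) → index 0
j=1: u_1=19/108 ∈ [5/36, 7/18) → index 2
j=2: u_2=31/108 ∈ [5/36, 7/18) → index 2
j=3: u_3=43/108 ∈ [7/18, 19/36) → index 3
j=4: u_4=55/108 ∈ [7/18, 19/36) → index 3
j=5: u_5=67/108 ∈ [7/12, 7/9) → index 6
j=6: u_6=79/108 ∈ [7/12, 7/9) → index 6
j=7: u_7=91/108 ∈ [7/9, 17/18) → index 7
j=8: u_8=103/108 ∈ [17/18, 1) → index 8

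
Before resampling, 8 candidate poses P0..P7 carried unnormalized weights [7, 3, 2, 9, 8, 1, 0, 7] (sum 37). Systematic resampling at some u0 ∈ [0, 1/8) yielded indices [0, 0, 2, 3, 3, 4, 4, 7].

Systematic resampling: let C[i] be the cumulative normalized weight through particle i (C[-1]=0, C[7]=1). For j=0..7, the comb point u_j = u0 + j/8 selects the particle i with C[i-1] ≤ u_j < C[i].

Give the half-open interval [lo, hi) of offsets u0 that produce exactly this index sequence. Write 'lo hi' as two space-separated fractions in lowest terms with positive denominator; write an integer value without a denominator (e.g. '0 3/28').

C = [7/37, 10/37, 12/37, 21/37, 29/37, 30/37, 30/37, 1]
j=0 picked index 0: u0 ∈ [0, 7/37)
j=1 picked index 0: u0 ∈ [-1/8, 19/296)
j=2 picked index 2: u0 ∈ [3/148, 11/148)
j=3 picked index 3: u0 ∈ [-15/296, 57/296)
j=4 picked index 3: u0 ∈ [-13/74, 5/74)
j=5 picked index 4: u0 ∈ [-17/296, 47/296)
j=6 picked index 4: u0 ∈ [-27/148, 5/148)
j=7 picked index 7: u0 ∈ [-19/296, 1/8)
intersection: [3/148, 5/148)

3/148 5/148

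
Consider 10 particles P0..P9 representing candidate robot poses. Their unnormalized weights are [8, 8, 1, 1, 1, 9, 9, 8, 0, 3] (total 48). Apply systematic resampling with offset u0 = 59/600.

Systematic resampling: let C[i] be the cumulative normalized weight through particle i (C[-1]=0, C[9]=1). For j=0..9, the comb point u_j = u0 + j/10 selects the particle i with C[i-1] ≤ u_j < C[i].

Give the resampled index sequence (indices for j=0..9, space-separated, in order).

C = [1/6, 1/3, 17/48, 3/8, 19/48, 7/12, 37/48, 15/16, 15/16, 1]
j=0: u_0=59/600 ∈ [0, 1/6) → index 0
j=1: u_1=119/600 ∈ [1/6, 1/3) → index 1
j=2: u_2=179/600 ∈ [1/6, 1/3) → index 1
j=3: u_3=239/600 ∈ [19/48, 7/12) → index 5
j=4: u_4=299/600 ∈ [19/48, 7/12) → index 5
j=5: u_5=359/600 ∈ [7/12, 37/48) → index 6
j=6: u_6=419/600 ∈ [7/12, 37/48) → index 6
j=7: u_7=479/600 ∈ [37/48, 15/16) → index 7
j=8: u_8=539/600 ∈ [37/48, 15/16) → index 7
j=9: u_9=599/600 ∈ [15/16, 1) → index 9

0 1 1 5 5 6 6 7 7 9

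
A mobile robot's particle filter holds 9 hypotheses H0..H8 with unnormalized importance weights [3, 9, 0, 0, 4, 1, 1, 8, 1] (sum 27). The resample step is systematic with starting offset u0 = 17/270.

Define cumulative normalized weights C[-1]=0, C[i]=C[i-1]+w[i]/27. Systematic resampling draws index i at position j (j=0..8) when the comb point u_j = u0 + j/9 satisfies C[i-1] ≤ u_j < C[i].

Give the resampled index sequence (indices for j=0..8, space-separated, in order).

C = [1/9, 4/9, 4/9, 4/9, 16/27, 17/27, 2/3, 26/27, 1]
j=0: u_0=17/270 ∈ [0, 1/9) → index 0
j=1: u_1=47/270 ∈ [1/9, 4/9) → index 1
j=2: u_2=77/270 ∈ [1/9, 4/9) → index 1
j=3: u_3=107/270 ∈ [1/9, 4/9) → index 1
j=4: u_4=137/270 ∈ [4/9, 16/27) → index 4
j=5: u_5=167/270 ∈ [16/27, 17/27) → index 5
j=6: u_6=197/270 ∈ [2/3, 26/27) → index 7
j=7: u_7=227/270 ∈ [2/3, 26/27) → index 7
j=8: u_8=257/270 ∈ [2/3, 26/27) → index 7

0 1 1 1 4 5 7 7 7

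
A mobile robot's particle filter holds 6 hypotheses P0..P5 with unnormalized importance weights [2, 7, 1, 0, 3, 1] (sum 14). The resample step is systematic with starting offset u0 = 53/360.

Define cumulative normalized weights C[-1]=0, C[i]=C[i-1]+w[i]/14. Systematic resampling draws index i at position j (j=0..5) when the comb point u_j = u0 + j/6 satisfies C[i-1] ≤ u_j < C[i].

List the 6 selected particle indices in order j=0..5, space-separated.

1 1 1 2 4 5

C = [1/7, 9/14, 5/7, 5/7, 13/14, 1]
j=0: u_0=53/360 ∈ [1/7, 9/14) → index 1
j=1: u_1=113/360 ∈ [1/7, 9/14) → index 1
j=2: u_2=173/360 ∈ [1/7, 9/14) → index 1
j=3: u_3=233/360 ∈ [9/14, 5/7) → index 2
j=4: u_4=293/360 ∈ [5/7, 13/14) → index 4
j=5: u_5=353/360 ∈ [13/14, 1) → index 5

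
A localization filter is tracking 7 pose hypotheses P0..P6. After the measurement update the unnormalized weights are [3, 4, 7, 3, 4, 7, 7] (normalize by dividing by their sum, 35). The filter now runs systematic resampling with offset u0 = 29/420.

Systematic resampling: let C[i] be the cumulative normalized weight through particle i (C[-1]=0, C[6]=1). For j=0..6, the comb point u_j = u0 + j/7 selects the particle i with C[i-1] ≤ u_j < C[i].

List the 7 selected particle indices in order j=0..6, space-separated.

0 2 2 4 5 5 6

C = [3/35, 1/5, 2/5, 17/35, 3/5, 4/5, 1]
j=0: u_0=29/420 ∈ [0, 3/35) → index 0
j=1: u_1=89/420 ∈ [1/5, 2/5) → index 2
j=2: u_2=149/420 ∈ [1/5, 2/5) → index 2
j=3: u_3=209/420 ∈ [17/35, 3/5) → index 4
j=4: u_4=269/420 ∈ [3/5, 4/5) → index 5
j=5: u_5=47/60 ∈ [3/5, 4/5) → index 5
j=6: u_6=389/420 ∈ [4/5, 1) → index 6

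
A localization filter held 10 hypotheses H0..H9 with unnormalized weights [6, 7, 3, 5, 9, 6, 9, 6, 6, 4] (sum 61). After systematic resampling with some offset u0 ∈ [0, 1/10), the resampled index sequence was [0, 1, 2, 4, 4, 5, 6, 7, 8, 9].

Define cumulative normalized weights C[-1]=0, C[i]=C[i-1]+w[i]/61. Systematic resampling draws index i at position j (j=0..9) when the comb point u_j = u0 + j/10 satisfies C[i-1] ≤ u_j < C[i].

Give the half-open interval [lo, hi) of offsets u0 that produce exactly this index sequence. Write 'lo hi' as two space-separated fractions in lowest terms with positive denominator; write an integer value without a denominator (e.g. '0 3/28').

C = [6/61, 13/61, 16/61, 21/61, 30/61, 36/61, 45/61, 51/61, 57/61, 1]
j=0 picked index 0: u0 ∈ [0, 6/61)
j=1 picked index 1: u0 ∈ [-1/610, 69/610)
j=2 picked index 2: u0 ∈ [4/305, 19/305)
j=3 picked index 4: u0 ∈ [27/610, 117/610)
j=4 picked index 4: u0 ∈ [-17/305, 28/305)
j=5 picked index 5: u0 ∈ [-1/122, 11/122)
j=6 picked index 6: u0 ∈ [-3/305, 42/305)
j=7 picked index 7: u0 ∈ [23/610, 83/610)
j=8 picked index 8: u0 ∈ [11/305, 41/305)
j=9 picked index 9: u0 ∈ [21/610, 1/10)
intersection: [27/610, 19/305)

27/610 19/305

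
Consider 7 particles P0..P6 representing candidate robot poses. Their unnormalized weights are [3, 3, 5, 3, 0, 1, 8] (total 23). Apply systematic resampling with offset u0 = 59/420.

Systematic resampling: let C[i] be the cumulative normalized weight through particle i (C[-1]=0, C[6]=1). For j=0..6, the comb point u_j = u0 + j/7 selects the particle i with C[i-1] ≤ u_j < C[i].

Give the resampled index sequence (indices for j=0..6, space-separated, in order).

1 2 2 3 6 6 6

C = [3/23, 6/23, 11/23, 14/23, 14/23, 15/23, 1]
j=0: u_0=59/420 ∈ [3/23, 6/23) → index 1
j=1: u_1=17/60 ∈ [6/23, 11/23) → index 2
j=2: u_2=179/420 ∈ [6/23, 11/23) → index 2
j=3: u_3=239/420 ∈ [11/23, 14/23) → index 3
j=4: u_4=299/420 ∈ [15/23, 1) → index 6
j=5: u_5=359/420 ∈ [15/23, 1) → index 6
j=6: u_6=419/420 ∈ [15/23, 1) → index 6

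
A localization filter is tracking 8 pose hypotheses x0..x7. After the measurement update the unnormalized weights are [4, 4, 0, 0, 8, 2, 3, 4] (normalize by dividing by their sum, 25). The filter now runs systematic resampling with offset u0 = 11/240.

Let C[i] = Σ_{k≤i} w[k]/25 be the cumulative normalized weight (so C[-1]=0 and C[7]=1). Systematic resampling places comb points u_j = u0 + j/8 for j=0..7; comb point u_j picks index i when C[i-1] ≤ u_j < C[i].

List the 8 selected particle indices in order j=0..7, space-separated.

C = [4/25, 8/25, 8/25, 8/25, 16/25, 18/25, 21/25, 1]
j=0: u_0=11/240 ∈ [0, 4/25) → index 0
j=1: u_1=41/240 ∈ [4/25, 8/25) → index 1
j=2: u_2=71/240 ∈ [4/25, 8/25) → index 1
j=3: u_3=101/240 ∈ [8/25, 16/25) → index 4
j=4: u_4=131/240 ∈ [8/25, 16/25) → index 4
j=5: u_5=161/240 ∈ [16/25, 18/25) → index 5
j=6: u_6=191/240 ∈ [18/25, 21/25) → index 6
j=7: u_7=221/240 ∈ [21/25, 1) → index 7

0 1 1 4 4 5 6 7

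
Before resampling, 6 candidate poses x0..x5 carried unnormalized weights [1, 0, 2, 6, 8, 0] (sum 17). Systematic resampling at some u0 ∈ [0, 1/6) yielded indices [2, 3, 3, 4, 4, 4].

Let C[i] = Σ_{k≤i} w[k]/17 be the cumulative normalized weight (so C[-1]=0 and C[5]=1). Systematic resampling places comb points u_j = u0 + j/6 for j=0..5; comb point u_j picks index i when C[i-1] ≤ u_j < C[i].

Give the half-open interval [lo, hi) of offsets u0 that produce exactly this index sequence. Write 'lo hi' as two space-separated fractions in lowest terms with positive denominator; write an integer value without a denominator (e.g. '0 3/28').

1/17 1/6

C = [1/17, 1/17, 3/17, 9/17, 1, 1]
j=0 picked index 2: u0 ∈ [1/17, 3/17)
j=1 picked index 3: u0 ∈ [1/102, 37/102)
j=2 picked index 3: u0 ∈ [-8/51, 10/51)
j=3 picked index 4: u0 ∈ [1/34, 1/2)
j=4 picked index 4: u0 ∈ [-7/51, 1/3)
j=5 picked index 4: u0 ∈ [-31/102, 1/6)
intersection: [1/17, 1/6)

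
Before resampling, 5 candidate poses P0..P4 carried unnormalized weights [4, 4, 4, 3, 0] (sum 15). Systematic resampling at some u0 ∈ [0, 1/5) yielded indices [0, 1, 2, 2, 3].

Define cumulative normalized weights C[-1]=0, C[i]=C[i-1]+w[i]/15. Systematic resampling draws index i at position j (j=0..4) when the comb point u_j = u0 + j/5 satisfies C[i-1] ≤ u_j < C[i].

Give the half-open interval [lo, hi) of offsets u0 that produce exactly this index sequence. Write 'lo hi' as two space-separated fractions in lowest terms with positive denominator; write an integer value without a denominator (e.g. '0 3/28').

2/15 1/5

C = [4/15, 8/15, 4/5, 1, 1]
j=0 picked index 0: u0 ∈ [0, 4/15)
j=1 picked index 1: u0 ∈ [1/15, 1/3)
j=2 picked index 2: u0 ∈ [2/15, 2/5)
j=3 picked index 2: u0 ∈ [-1/15, 1/5)
j=4 picked index 3: u0 ∈ [0, 1/5)
intersection: [2/15, 1/5)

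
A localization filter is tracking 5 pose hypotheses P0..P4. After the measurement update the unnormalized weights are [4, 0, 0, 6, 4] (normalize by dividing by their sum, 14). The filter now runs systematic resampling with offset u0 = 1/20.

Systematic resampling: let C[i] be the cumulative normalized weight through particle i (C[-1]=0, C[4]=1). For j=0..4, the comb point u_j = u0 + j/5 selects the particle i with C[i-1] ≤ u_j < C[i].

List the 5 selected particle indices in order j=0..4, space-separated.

0 0 3 3 4

C = [2/7, 2/7, 2/7, 5/7, 1]
j=0: u_0=1/20 ∈ [0, 2/7) → index 0
j=1: u_1=1/4 ∈ [0, 2/7) → index 0
j=2: u_2=9/20 ∈ [2/7, 5/7) → index 3
j=3: u_3=13/20 ∈ [2/7, 5/7) → index 3
j=4: u_4=17/20 ∈ [5/7, 1) → index 4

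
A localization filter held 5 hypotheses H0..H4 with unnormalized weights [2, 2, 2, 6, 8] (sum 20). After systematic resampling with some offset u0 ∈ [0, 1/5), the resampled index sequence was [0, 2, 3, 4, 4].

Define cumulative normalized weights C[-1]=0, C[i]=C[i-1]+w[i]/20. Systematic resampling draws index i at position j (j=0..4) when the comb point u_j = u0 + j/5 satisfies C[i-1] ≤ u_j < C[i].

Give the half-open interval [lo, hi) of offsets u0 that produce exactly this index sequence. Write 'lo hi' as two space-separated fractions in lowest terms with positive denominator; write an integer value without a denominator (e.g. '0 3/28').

C = [1/10, 1/5, 3/10, 3/5, 1]
j=0 picked index 0: u0 ∈ [0, 1/10)
j=1 picked index 2: u0 ∈ [0, 1/10)
j=2 picked index 3: u0 ∈ [-1/10, 1/5)
j=3 picked index 4: u0 ∈ [0, 2/5)
j=4 picked index 4: u0 ∈ [-1/5, 1/5)
intersection: [0, 1/10)

0 1/10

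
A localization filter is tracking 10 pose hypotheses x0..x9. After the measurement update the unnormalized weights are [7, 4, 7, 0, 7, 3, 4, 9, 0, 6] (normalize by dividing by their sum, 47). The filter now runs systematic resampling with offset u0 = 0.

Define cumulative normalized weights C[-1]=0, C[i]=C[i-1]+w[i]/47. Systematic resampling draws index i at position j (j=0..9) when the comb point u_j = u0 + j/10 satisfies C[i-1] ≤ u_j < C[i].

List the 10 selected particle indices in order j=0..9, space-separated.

0 0 1 2 4 4 6 7 7 9

C = [7/47, 11/47, 18/47, 18/47, 25/47, 28/47, 32/47, 41/47, 41/47, 1]
j=0: u_0=0 ∈ [0, 7/47) → index 0
j=1: u_1=1/10 ∈ [0, 7/47) → index 0
j=2: u_2=1/5 ∈ [7/47, 11/47) → index 1
j=3: u_3=3/10 ∈ [11/47, 18/47) → index 2
j=4: u_4=2/5 ∈ [18/47, 25/47) → index 4
j=5: u_5=1/2 ∈ [18/47, 25/47) → index 4
j=6: u_6=3/5 ∈ [28/47, 32/47) → index 6
j=7: u_7=7/10 ∈ [32/47, 41/47) → index 7
j=8: u_8=4/5 ∈ [32/47, 41/47) → index 7
j=9: u_9=9/10 ∈ [41/47, 1) → index 9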